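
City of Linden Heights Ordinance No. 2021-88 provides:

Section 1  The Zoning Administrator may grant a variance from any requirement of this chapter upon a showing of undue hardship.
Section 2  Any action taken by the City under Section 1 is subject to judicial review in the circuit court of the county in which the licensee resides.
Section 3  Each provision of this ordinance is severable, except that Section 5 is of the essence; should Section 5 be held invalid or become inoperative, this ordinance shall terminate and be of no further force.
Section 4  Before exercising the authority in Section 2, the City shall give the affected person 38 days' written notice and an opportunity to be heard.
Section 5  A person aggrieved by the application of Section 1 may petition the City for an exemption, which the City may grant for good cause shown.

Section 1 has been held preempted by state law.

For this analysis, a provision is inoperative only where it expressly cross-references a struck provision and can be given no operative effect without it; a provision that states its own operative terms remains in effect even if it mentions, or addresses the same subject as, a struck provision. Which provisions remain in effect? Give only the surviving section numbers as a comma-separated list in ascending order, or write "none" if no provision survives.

none

Section 1 is struck. The only function of Section 2 is the judicial-review right for Section 1, so it cannot stand once Section 1 is removed. Section 5 merely fixes the exemption procedure for Section 1; with Section 1 gone it has nothing to operate on and falls away. Section 4 operates only by reference to Section 2, so it falls with Section 2. Section 3 makes Section 5 an essential term, and Section 5 has been rendered inoperative by the cascade; under Section 3, the entire ordinance is therefore void. No provision of the ordinance survives.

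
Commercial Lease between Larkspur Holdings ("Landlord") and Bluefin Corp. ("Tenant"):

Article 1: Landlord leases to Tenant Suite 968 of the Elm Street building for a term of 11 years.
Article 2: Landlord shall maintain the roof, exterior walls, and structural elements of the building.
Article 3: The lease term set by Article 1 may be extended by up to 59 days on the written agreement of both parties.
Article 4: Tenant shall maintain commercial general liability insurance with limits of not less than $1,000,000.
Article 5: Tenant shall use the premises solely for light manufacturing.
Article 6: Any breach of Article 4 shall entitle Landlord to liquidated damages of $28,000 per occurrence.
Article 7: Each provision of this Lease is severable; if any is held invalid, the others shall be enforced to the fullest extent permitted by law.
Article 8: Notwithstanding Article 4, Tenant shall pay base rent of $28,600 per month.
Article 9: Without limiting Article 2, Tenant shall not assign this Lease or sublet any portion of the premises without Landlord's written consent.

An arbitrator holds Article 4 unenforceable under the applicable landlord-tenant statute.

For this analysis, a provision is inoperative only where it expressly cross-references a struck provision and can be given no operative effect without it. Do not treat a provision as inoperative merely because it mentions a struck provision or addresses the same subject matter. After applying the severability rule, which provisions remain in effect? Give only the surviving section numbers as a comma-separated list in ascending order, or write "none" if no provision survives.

1, 2, 3, 5, 7, 8, 9

Article 4 is struck. Article 6 operates only by reference to Article 4, so it falls with Article 4. Although Article 8 refers to Article 4, its operative terms do not depend on Article 4, so it remains in effect. Under the severability clause in Article 7, the remaining provisions continue in force. Article 1, Article 2, Article 3, Article 5, Article 7, Article 8, and Article 9 remain in effect.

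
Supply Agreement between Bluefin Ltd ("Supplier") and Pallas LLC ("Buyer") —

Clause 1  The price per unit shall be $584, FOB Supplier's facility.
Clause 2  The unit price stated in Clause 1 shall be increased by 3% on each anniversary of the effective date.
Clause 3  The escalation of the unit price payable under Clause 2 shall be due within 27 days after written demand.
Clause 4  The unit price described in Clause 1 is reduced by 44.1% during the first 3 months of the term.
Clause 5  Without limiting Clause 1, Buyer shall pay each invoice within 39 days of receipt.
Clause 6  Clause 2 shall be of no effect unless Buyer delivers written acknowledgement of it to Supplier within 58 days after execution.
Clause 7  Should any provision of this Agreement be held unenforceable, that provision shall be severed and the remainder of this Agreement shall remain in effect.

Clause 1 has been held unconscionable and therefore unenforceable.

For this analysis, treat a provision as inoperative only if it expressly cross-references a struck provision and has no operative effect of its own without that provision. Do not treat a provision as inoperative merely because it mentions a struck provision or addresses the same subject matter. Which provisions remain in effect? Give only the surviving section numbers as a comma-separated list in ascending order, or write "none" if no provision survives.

Clause 1 is struck. The whole of Clause 2 is the escalation of the unit price, defined by reference to Clause 1, so Clause 2 cannot stand once Clause 1 is removed. Clause 4 does nothing except set the introductory reduction to the unit price by reference to Clause 1; with Clause 1 gone it has no independent effect and is inoperative. The whole of Clause 3 is the payment deadline for the escalation of the unit price, defined by reference to Clause 2, so Clause 3 cannot stand once Clause 2 is removed. Clause 6 merely fixes the acknowledgement condition for Clause 2; with Clause 2 gone it has nothing to operate on and falls away. Although Clause 5 refers to Clause 1, its operative terms do not depend on Clause 1, so it remains in effect. Clause 7 is a severability clause and preserves every provision that can still be given independent effect. That leaves Clause 5 and Clause 7 in effect.

5, 7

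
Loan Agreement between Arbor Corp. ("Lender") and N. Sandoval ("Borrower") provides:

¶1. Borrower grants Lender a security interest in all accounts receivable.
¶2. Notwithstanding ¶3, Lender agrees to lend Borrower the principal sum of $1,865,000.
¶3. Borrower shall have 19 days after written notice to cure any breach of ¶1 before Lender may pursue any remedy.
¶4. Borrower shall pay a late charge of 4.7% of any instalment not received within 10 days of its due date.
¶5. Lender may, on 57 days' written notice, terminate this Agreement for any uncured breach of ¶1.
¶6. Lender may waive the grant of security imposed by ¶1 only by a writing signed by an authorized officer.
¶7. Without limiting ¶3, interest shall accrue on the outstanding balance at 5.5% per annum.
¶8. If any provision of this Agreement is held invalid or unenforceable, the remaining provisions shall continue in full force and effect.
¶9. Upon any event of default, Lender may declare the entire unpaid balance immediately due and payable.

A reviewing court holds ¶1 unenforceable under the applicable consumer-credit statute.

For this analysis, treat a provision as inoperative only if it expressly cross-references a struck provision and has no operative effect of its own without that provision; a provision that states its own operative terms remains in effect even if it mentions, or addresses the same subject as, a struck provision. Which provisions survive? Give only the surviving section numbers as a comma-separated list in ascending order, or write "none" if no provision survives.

¶1 is struck. The only function of ¶3 is the cure period for breach of ¶1, so it cannot stand once ¶1 is removed. ¶5 merely fixes the termination right for breach of ¶1; with ¶1 gone it has nothing to operate on and falls away. The only function of ¶6 is the waiver condition for ¶1, so it cannot stand once ¶1 is removed. ¶2 mentions ¶3 but its own obligation stands independently of ¶3, so ¶2 is not affected. Although ¶7 refers to ¶3, its operative terms do not depend on ¶3, so it remains in effect. ¶8 is a severability clause and preserves every provision that can still be given independent effect. The provisions still in force are ¶2, ¶4, ¶7, ¶8, and ¶9.

2, 4, 7, 8, 9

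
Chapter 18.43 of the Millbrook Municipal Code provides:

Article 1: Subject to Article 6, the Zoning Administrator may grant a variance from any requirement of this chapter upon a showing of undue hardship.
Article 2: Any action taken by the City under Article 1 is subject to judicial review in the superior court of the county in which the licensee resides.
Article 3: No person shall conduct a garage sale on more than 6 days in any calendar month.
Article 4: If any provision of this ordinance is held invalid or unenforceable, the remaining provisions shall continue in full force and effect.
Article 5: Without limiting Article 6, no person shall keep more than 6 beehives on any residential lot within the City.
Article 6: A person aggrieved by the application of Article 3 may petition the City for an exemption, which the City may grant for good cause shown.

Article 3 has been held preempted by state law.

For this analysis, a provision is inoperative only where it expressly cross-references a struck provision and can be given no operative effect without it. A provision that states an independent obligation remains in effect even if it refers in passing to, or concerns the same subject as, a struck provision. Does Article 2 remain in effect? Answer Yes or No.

Article 3 is struck. The only function of Article 6 is the exemption procedure for Article 3, so it cannot stand once Article 3 is removed. Although Article 5 refers to Article 6, its operative terms do not depend on Article 6, so it remains in effect. Article 1 mentions Article 6 but its own obligation stands independently of Article 6, so Article 1 is not affected. Under the severability clause in Article 4, the remaining provisions continue in force. The provisions still in force are Article 1, Article 2, Article 4, and Article 5. Article 2 is among the surviving provisions, so the answer is yes.

Yes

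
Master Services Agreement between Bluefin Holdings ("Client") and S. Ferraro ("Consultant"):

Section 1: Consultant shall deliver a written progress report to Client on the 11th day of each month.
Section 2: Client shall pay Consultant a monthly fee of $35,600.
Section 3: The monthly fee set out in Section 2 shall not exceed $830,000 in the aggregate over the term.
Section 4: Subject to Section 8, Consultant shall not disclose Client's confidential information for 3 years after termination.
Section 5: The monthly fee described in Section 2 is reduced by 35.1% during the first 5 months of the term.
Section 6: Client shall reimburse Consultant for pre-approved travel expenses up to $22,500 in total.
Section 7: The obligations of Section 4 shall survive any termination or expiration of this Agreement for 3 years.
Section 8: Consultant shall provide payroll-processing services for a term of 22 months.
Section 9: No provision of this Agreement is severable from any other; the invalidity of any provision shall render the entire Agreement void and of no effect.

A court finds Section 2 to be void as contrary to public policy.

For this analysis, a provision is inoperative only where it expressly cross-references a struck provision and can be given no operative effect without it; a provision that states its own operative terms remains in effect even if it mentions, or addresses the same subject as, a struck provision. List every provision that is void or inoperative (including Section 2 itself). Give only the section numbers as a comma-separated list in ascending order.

Section 2 is struck. The whole of Section 3 is the aggregate cap on the monthly fee, defined by reference to Section 2, so Section 3 cannot stand once Section 2 is removed. The whole of Section 5 is the introductory reduction to the monthly fee, defined by reference to Section 2, so Section 5 cannot stand once Section 2 is removed. Section 9 provides that the Agreement is not severable, so the invalidity of any one provision voids the entire Agreement. No provision of the Agreement survives.

1, 2, 3, 4, 5, 6, 7, 8, 9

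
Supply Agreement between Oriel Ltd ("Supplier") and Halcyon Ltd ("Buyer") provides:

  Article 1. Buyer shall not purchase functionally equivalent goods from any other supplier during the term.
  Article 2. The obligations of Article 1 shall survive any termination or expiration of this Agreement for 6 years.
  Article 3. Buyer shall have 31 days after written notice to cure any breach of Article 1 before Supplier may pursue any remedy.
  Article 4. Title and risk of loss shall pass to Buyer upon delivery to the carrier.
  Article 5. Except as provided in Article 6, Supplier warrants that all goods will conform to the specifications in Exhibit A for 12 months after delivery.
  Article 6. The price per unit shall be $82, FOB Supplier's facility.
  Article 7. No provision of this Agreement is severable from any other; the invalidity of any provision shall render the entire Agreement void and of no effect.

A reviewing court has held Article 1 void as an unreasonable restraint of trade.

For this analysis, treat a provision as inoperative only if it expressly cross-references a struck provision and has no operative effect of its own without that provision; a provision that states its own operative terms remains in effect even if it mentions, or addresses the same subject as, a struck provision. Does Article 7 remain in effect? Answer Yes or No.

Article 1 is struck. Article 2 has no operative effect of its own apart from Article 1 and is therefore inoperative. Article 3 merely fixes the cure period for breach of Article 1; with Article 1 gone it has nothing to operate on and falls away. Article 7 provides that the Agreement is not severable, so the invalidity of any one provision voids the entire Agreement. No provision of the Agreement survives. Article 7 is among the inoperative provisions, so the answer is no.

No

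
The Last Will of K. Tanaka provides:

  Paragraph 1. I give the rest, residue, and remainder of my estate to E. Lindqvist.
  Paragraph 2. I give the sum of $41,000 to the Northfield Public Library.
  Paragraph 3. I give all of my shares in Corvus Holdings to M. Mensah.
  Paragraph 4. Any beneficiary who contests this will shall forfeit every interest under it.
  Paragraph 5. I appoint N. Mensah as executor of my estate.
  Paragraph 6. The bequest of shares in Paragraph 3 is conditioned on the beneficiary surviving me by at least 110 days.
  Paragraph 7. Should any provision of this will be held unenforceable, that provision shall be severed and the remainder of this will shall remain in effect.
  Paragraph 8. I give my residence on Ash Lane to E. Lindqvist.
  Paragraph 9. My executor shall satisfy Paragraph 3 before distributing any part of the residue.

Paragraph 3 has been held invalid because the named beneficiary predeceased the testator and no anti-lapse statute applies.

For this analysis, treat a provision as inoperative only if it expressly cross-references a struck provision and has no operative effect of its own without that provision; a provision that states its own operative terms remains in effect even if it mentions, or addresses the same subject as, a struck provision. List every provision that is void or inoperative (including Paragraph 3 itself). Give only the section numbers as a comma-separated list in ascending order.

3, 6, 9

Paragraph 3 is struck. Paragraph 6 has no operative effect of its own apart from Paragraph 3 and is therefore inoperative. Paragraph 9 operates only by reference to Paragraph 3, so it falls with Paragraph 3. Under the severability clause in Paragraph 7, the remaining provisions continue in force. The provisions still in force are Paragraph 1, Paragraph 2, Paragraph 4, Paragraph 5, Paragraph 7, and Paragraph 8.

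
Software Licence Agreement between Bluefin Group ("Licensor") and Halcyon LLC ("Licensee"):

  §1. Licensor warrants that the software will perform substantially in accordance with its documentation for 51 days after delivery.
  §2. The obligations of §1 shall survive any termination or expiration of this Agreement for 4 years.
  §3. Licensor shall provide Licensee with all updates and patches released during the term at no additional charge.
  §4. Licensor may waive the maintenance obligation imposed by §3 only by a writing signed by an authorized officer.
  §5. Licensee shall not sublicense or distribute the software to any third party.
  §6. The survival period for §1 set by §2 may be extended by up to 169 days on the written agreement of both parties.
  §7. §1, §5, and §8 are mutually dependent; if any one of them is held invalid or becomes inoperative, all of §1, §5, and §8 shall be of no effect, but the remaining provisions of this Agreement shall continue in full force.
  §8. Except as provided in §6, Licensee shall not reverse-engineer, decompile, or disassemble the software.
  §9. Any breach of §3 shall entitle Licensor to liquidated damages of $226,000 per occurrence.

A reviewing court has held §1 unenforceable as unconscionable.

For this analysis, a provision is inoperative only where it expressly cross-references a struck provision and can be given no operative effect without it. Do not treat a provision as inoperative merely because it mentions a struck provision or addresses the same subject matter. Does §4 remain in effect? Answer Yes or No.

Yes

§1 is struck. §2 has no operative effect of its own apart from §1 and is therefore inoperative. The whole of §6 is the extension of the survival period for §1, defined by reference to §2, so §6 cannot stand once §2 is removed. §7 declares §1, §5, and §8 mutually dependent; since one of them has fallen, all of them are of no effect. That brings down §5 and §8 as well. The remainder continues in force under §7. That leaves §3, §4, §7, and §9 in effect. §4 is among the surviving provisions, so the answer is yes.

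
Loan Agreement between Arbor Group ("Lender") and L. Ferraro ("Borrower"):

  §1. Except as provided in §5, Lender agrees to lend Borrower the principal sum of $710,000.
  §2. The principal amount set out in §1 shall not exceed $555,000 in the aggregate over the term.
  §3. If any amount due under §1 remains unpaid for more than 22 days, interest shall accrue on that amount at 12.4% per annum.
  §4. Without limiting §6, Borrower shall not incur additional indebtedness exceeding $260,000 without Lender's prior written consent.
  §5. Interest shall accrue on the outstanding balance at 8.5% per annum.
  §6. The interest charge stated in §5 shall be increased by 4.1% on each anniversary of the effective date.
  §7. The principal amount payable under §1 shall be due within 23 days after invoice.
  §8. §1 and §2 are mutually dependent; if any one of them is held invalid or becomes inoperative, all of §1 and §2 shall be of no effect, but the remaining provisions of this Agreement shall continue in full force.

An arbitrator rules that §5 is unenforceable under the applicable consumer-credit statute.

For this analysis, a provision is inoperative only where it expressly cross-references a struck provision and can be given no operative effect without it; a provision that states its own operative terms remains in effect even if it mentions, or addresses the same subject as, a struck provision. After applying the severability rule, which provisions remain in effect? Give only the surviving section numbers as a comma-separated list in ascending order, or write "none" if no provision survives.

1, 2, 3, 4, 7, 8

§5 is struck. §6 does nothing except set the escalation of the interest charge by reference to §5; with §5 gone it has no independent effect and is inoperative. Although §4 refers to §6, its operative terms do not depend on §6, so it remains in effect. Although §1 refers to §5, its operative terms do not depend on §5, so it remains in effect. §8 ties §1 and §2 together, but none of those is affected here; the remaining provisions continue in force under §8. §1, §2, §3, §4, §7, and §8 remain in effect.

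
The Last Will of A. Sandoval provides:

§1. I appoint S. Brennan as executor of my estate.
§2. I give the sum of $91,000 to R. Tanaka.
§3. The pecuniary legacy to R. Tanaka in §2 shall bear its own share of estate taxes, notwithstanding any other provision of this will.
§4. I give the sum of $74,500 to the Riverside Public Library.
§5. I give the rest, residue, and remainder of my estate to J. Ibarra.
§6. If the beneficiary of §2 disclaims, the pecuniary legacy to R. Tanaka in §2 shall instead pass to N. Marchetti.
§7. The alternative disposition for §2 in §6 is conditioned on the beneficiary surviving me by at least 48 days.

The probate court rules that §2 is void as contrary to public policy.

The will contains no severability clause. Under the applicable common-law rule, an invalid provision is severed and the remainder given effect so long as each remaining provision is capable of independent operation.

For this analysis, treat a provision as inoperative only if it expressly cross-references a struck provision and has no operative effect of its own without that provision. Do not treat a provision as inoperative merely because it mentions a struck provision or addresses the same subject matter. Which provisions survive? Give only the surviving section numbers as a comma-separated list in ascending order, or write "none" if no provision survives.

1, 4, 5

§2 is struck. The only function of §3 is the tax charge on §2, so it cannot stand once §2 is removed. The only function of §6 is the alternative disposition for §2, so it cannot stand once §2 is removed. §7 has no operative effect of its own apart from §6 and is therefore inoperative. With no severability clause, the stated default rule severs what cannot stand and enforces each remaining provision that can operate on its own. The provisions still in force are §1, §4, and §5.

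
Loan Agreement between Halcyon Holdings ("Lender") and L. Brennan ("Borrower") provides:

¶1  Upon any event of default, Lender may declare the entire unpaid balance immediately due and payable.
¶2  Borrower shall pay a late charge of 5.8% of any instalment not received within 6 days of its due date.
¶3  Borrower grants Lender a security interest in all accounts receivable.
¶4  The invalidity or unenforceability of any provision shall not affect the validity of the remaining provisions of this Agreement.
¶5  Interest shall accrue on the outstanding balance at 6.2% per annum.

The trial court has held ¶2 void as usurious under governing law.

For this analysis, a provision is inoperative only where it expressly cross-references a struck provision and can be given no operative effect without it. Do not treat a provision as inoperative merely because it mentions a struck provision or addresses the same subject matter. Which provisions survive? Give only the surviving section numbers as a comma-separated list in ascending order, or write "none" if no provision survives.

1, 3, 4, 5

¶2 is struck. No other provision's operative terms depend on ¶2. Under the severability clause in ¶4, the remaining provisions continue in force. The provisions still in force are ¶1, ¶3, ¶4, and ¶5.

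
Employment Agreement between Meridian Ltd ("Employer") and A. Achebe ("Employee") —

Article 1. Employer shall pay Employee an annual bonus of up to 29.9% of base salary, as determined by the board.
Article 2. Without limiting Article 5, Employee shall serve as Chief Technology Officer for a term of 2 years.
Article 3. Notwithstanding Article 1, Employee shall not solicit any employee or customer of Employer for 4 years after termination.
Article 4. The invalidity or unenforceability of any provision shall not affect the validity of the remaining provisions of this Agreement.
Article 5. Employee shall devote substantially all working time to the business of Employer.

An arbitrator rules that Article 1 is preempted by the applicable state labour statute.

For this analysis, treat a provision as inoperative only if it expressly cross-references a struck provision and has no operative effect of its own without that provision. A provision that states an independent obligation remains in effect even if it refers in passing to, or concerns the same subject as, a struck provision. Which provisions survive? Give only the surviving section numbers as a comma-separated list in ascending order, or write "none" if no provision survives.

2, 3, 4, 5

Article 1 is struck. Although Article 3 refers to Article 1, its operative terms do not depend on Article 1, so it remains in effect. Nothing else in the Agreement is defined by reference to Article 1. Under the severability clause in Article 4, the remaining provisions continue in force. That leaves Article 2, Article 3, Article 4, and Article 5 in effect.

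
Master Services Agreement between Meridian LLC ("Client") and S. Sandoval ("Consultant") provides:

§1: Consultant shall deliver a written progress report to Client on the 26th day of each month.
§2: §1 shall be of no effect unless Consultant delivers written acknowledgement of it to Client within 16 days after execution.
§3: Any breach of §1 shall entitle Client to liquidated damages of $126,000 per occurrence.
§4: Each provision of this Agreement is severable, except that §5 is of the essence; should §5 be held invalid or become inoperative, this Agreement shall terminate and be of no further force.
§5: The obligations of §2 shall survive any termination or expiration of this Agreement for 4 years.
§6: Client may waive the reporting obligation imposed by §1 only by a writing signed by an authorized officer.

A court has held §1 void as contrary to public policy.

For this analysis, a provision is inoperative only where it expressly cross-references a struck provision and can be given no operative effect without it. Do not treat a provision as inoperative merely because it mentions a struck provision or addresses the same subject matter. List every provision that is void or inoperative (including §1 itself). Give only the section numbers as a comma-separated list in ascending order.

1, 2, 3, 4, 5, 6

§1 is struck. §2 operates only by reference to §1, so it falls with §1. The whole of §3 is the liquidated-damages amount, defined by reference to §1, so §3 cannot stand once §1 is removed. The only function of §6 is the waiver condition for §1, so it cannot stand once §1 is removed. §5 has no operative effect of its own apart from §2 and is therefore inoperative. §4 makes §5 an essential term, and §5 has been rendered inoperative by the cascade; under §4, the entire Agreement is therefore void. No provision of the Agreement survives.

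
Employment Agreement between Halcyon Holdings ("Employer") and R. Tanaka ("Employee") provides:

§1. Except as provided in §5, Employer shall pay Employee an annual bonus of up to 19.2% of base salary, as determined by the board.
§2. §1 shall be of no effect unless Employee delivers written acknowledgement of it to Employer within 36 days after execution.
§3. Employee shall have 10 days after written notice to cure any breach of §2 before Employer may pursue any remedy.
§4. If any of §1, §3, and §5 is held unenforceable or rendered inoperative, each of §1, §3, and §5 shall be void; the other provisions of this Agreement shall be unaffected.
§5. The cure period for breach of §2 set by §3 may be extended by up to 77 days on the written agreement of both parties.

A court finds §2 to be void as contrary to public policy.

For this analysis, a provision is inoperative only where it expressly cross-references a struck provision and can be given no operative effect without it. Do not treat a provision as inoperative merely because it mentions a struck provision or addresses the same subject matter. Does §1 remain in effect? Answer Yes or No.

§2 is struck. §3 merely fixes the cure period for breach of §2; with §2 gone it has nothing to operate on and falls away. §5 does nothing except set the extension of the cure period for breach of §2 by reference to §3; with §3 gone it has no independent effect and is inoperative. §4 declares §1, §3, and §5 mutually dependent; since one of them has fallen, all of them are of no effect. That brings down §1 as well. The remainder continues in force under §4. Only §4 remains in effect. §1 is among the inoperative provisions, so the answer is no.

No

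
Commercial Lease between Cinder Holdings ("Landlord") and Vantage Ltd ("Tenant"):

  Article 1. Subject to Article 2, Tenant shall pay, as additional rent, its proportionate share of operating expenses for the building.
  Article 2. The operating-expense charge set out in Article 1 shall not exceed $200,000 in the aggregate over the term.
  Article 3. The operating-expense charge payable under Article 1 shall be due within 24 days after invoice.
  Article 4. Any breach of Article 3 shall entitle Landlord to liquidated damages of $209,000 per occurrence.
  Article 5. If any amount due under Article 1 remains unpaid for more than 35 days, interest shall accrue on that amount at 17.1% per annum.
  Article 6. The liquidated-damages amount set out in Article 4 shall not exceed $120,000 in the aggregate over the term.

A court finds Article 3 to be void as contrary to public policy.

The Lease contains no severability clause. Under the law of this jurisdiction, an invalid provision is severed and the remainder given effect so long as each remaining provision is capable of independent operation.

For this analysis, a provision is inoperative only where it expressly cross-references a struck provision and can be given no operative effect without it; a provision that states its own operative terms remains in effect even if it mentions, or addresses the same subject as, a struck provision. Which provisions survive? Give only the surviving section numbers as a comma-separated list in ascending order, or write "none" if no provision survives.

1, 2, 5

Article 3 is struck. The whole of Article 4 is the liquidated-damages amount, defined by reference to Article 3, so Article 4 cannot stand once Article 3 is removed. The whole of Article 6 is the aggregate cap on the liquidated-damages amount, defined by reference to Article 4, so Article 6 cannot stand once Article 4 is removed. Under the stated default rule, only provisions that cannot operate independently fall away; the rest are enforced. Article 1, Article 2, and Article 5 remain in effect.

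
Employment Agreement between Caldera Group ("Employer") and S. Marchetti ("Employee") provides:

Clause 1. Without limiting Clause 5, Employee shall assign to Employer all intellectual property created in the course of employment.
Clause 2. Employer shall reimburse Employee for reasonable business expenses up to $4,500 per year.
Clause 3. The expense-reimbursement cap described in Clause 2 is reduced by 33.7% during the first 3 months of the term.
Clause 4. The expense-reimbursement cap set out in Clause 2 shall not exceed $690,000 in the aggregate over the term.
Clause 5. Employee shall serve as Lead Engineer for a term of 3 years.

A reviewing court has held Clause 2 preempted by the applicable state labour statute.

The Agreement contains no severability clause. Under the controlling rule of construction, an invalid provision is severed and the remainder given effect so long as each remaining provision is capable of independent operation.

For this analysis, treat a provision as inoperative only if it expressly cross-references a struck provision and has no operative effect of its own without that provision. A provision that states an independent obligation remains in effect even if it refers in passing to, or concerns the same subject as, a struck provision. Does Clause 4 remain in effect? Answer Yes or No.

Clause 2 is struck. Clause 3 has no operative effect of its own apart from Clause 2 and is therefore inoperative. Clause 4 operates only by reference to Clause 2, so it falls with Clause 2. Under the stated default rule, only provisions that cannot operate independently fall away; the rest are enforced. Clause 1 and Clause 5 remain in effect. Clause 4 is among the inoperative provisions, so the answer is no.

No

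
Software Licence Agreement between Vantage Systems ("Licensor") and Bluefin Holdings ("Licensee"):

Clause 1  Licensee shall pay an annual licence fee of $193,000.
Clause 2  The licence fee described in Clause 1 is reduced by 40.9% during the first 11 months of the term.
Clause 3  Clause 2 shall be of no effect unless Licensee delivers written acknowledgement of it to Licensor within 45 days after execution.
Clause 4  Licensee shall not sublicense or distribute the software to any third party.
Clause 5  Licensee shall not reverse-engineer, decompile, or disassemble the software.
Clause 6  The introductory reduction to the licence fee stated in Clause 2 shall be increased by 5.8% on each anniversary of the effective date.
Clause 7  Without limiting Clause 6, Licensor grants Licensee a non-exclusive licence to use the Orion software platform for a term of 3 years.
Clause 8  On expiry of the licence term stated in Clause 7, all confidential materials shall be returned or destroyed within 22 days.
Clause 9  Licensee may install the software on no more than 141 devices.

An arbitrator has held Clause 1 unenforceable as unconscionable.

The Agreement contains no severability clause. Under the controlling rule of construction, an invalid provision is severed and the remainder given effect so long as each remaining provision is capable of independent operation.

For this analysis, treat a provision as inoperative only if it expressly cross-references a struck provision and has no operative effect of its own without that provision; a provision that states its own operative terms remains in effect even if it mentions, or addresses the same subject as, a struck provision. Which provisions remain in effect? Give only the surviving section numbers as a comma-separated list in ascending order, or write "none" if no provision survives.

4, 5, 7, 8, 9

Clause 1 is struck. The whole of Clause 2 is the introductory reduction to the licence fee, defined by reference to Clause 1, so Clause 2 cannot stand once Clause 1 is removed. The only function of Clause 3 is the acknowledgement condition for Clause 2, so it cannot stand once Clause 2 is removed. Clause 6 does nothing except set the escalation of the introductory reduction to the licence fee by reference to Clause 2; with Clause 2 gone it has no independent effect and is inoperative. Although Clause 7 refers to Clause 6, its operative terms do not depend on Clause 6, so it remains in effect. With no severability clause, the stated default rule severs what cannot stand and enforces each remaining provision that can operate on its own. The provisions still in force are Clause 4, Clause 5, Clause 7, Clause 8, and Clause 9.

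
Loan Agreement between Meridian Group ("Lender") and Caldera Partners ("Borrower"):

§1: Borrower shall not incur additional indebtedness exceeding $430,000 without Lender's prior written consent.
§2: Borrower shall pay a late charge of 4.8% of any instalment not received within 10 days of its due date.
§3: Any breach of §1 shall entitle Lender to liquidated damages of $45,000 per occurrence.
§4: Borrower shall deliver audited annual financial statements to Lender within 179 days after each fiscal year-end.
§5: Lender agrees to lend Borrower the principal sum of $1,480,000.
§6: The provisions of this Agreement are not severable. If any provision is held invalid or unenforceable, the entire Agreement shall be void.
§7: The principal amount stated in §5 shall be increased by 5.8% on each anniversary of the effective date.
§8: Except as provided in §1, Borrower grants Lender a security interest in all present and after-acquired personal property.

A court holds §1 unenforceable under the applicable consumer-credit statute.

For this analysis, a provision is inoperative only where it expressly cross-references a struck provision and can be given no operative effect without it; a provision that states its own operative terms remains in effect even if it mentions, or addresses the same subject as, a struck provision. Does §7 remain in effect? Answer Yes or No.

§1 is struck. The whole of §3 is the liquidated-damages amount, defined by reference to §1, so §3 cannot stand once §1 is removed. §6 provides that the Agreement is not severable, so the invalidity of any one provision voids the entire Agreement. No provision of the Agreement survives. §7 is among the inoperative provisions, so the answer is no.

No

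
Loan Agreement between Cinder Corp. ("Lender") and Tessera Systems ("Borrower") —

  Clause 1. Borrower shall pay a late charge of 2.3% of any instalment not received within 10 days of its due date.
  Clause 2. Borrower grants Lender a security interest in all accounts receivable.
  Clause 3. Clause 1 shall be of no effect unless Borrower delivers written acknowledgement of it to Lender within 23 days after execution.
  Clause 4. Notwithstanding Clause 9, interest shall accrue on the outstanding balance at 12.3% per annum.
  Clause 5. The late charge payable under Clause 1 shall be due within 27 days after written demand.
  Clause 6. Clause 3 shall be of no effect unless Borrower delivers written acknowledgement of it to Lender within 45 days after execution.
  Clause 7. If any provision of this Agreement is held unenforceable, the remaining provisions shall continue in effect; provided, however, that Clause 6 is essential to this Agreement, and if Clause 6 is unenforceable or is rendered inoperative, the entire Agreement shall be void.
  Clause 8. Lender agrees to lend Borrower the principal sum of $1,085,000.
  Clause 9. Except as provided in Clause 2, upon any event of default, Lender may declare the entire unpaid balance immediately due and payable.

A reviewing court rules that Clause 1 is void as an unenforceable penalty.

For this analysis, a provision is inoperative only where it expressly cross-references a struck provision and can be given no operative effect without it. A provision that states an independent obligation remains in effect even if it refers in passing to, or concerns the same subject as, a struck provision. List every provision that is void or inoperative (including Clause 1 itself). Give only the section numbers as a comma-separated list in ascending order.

1, 2, 3, 4, 5, 6, 7, 8, 9

Clause 1 is struck. Clause 3 merely fixes the acknowledgement condition for Clause 1; with Clause 1 gone it has nothing to operate on and falls away. The whole of Clause 5 is the payment deadline for the late charge, defined by reference to Clause 1, so Clause 5 cannot stand once Clause 1 is removed. Clause 6 has no operative effect of its own apart from Clause 3 and is therefore inoperative. Clause 7 makes Clause 6 an essential term, and Clause 6 has been rendered inoperative by the cascade; under Clause 7, the entire Agreement is therefore void. No provision of the Agreement survives.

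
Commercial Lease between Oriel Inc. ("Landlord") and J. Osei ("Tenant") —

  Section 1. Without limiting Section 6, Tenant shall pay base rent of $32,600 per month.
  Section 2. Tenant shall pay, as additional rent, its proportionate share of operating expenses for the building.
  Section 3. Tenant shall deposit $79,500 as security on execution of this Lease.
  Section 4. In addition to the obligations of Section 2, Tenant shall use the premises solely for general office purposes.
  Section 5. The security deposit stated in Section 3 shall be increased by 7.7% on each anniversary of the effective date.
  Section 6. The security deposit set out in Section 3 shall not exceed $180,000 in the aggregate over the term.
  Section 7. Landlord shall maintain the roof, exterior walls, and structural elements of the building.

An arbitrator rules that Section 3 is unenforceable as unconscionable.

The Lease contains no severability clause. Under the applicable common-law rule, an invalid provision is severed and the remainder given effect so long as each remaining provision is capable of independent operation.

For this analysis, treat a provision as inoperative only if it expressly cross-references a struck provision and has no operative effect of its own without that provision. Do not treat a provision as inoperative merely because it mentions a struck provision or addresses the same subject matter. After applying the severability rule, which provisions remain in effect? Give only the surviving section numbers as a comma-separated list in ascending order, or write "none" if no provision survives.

1, 2, 4, 7

Section 3 is struck. Section 5 does nothing except set the escalation of the security deposit by reference to Section 3; with Section 3 gone it has no independent effect and is inoperative. Section 6 has no operative effect of its own apart from Section 3 and is therefore inoperative. Although Section 1 refers to Section 6, its operative terms do not depend on Section 6, so it remains in effect. With no severability clause, the stated default rule severs what cannot stand and enforces each remaining provision that can operate on its own. Section 1, Section 2, Section 4, and Section 7 remain in effect.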